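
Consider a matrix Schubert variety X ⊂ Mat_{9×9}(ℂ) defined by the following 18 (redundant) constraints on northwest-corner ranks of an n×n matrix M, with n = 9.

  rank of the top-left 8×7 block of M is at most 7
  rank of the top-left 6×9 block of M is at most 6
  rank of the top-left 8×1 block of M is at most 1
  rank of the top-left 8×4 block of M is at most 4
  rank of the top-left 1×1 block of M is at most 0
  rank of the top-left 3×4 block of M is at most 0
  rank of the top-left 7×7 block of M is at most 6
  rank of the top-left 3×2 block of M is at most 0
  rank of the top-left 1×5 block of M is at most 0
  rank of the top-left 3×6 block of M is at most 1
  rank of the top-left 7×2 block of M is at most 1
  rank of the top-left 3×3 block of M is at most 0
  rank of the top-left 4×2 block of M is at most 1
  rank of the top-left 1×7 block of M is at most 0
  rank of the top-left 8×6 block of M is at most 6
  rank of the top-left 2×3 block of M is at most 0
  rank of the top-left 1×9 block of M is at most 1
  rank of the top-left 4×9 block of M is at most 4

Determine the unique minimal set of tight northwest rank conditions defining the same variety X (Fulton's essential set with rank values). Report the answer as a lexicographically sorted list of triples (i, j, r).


Reconstructing r_w from the 18 given conditions:

  row 1: 0  0  0  0  0  0  0  1  1
  row 2: 0  0  0  0  1  1  1  2  2
  row 3: 0  0  0  0  1  1  2  3  3
  row 4: 1  1  1  1  2  2  3  4  4
  row 5: 1  1  2  2  3  3  4  5  5
  row 6: 1  1  2  3  4  4  5  6  6
  row 7: 1  1  2  3  4  5  6  7  7
  row 8: 1  2  3  4  5  6  7  8  8
  row 9: 1  2  3  4  5  6  7  8  9

reading off 1-entries of Δ²R: w = (8, 5, 7, 1, 3, 4, 6, 2, 9).

4 SE-corners of the 19-cell Rothe diagram give Ess(w):

[(1, 7, 0), (3, 4, 0), (3, 6, 1), (7, 2, 1)]


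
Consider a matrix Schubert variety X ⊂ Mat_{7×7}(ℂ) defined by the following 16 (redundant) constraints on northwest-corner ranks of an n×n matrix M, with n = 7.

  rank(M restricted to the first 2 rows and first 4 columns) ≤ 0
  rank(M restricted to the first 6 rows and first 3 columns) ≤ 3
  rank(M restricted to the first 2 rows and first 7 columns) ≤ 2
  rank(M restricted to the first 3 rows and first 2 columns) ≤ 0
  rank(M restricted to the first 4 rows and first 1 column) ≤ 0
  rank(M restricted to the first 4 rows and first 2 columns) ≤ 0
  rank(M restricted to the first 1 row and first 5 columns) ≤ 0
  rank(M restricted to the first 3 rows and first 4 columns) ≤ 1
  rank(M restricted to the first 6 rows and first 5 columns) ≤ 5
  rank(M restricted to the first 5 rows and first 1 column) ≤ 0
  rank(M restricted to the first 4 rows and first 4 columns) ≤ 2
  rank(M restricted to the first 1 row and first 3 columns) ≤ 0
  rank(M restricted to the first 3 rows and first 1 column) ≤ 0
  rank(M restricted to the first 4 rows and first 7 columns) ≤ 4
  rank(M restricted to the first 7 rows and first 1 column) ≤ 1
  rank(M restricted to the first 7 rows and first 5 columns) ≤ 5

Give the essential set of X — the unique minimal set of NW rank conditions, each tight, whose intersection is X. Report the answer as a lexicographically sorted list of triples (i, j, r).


Propagating the 16 rank bounds to every northwest block:

  0 0 0 0 0 1 1
  0 0 0 0 1 2 2
  0 0 1 1 2 3 3
  0 0 1 2 3 4 4
  0 1 2 3 4 5 5
  1 2 3 4 5 6 6
  1 2 3 4 5 6 7

the unique w with this rank table is (6, 5, 3, 4, 2, 1, 7).

ℓ(w)=14; the 4 essential cells (i,j,r):

[(1, 5, 0), (2, 4, 0), (4, 2, 0), (5, 1, 0)]


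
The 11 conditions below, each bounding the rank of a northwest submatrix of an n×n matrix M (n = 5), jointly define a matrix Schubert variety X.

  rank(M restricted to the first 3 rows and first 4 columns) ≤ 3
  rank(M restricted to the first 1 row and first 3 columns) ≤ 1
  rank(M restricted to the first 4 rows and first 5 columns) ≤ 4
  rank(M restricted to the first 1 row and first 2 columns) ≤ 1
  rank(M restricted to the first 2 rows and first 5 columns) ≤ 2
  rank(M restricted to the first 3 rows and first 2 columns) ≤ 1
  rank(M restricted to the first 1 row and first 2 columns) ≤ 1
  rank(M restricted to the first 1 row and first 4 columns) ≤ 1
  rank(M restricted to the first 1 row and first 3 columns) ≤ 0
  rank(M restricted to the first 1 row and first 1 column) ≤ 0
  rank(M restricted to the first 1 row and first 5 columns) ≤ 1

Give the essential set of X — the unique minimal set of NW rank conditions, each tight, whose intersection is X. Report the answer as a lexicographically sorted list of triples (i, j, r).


Rank table r_w(5×5) implied by the 11 constraints:

  0 | 0 | 0 | 1 | 1
  1 | 1 | 1 | 2 | 2
  1 | 1 | 2 | 3 | 3
  1 | 2 | 3 | 4 | 4
  1 | 2 | 3 | 4 | 5

second differences of R give the permutation w = (4, 1, 3, 2, 5).

D(w) has 4 cells with 2 SE-corners; essential set:

[(1, 3, 0), (3, 2, 1)]


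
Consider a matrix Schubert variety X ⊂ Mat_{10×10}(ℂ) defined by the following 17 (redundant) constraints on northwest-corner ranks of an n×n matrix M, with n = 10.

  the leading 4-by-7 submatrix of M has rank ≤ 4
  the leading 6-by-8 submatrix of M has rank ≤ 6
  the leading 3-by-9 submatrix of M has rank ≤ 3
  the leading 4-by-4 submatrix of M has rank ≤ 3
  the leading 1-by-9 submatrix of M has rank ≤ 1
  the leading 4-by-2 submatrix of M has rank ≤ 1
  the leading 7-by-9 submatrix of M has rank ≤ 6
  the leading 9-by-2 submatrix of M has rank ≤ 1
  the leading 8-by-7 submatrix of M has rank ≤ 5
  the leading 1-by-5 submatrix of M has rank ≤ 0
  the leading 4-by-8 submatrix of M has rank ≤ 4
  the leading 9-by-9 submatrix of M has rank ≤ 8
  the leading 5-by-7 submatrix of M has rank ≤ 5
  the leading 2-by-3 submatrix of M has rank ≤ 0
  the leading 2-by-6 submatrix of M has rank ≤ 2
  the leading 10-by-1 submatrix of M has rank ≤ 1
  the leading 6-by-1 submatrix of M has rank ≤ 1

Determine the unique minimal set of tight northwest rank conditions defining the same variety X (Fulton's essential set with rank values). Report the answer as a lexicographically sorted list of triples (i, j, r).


Rank table r_w(10×10) implied by the 17 constraints:

  0 0 0 0 0 1 1 1 1 1
  0 0 0 1 1 2 2 2 2 2
  1 1 1 2 2 3 3 3 3 3
  1 1 2 3 3 4 4 4 4 4
  1 1 2 3 4 5 5 5 5 5
  1 1 2 3 4 5 5 6 6 6
  1 1 2 3 4 5 5 6 6 7
  1 1 2 3 4 5 5 6 7 8
  1 1 2 3 4 5 6 7 8 9
  1 2 3 4 5 6 7 8 9 10

hence w(1..10) = (6, 4, 1, 3, 5, 8, 10, 9, 7, 2).

Fulton essential set (5 of the 18 Rothe cells):

[(1, 5, 0), (2, 3, 0), (7, 9, 6), (8, 7, 5), (9, 2, 1)]


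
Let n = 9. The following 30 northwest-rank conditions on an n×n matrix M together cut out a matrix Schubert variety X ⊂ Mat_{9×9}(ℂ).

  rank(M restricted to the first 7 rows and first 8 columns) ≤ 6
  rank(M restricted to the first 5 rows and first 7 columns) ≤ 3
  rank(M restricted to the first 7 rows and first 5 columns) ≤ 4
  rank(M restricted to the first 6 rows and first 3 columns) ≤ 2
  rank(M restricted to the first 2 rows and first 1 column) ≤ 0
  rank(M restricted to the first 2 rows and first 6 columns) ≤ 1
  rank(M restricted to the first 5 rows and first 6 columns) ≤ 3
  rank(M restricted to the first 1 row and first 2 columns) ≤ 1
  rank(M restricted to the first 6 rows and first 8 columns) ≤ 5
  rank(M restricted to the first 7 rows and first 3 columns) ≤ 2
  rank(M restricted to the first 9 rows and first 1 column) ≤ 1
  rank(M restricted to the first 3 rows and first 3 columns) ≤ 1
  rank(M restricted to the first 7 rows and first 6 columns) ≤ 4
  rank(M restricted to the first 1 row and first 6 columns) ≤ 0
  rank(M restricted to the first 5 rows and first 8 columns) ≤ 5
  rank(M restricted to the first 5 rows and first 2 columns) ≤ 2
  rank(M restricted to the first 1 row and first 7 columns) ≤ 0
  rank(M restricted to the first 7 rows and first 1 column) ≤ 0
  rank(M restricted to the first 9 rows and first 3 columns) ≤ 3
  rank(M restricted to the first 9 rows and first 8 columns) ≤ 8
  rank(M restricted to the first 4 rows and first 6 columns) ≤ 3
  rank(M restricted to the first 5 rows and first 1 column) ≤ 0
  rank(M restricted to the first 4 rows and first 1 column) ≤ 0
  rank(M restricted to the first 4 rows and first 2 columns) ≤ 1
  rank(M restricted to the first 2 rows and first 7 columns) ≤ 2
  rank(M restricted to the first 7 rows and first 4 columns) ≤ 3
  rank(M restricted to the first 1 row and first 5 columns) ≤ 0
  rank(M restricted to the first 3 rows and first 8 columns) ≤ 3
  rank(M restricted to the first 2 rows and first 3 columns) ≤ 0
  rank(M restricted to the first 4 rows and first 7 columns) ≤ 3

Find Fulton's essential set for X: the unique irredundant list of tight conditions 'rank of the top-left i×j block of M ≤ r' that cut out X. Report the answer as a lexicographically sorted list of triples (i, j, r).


Propagating the 30 rank bounds to every northwest block:

  row 1: 0  0  0  0  0  0  0  1  1
  row 2: 0  0  0  1  1  1  1  2  2
  row 3: 0  1  1  2  2  2  2  3  3
  row 4: 0  1  2  3  3  3  3  4  4
  row 5: 0  1  2  3  3  3  3  4  5
  row 6: 0  1  2  3  4  4  4  5  6
  row 7: 0  1  2  3  4  4  5  6  7
  row 8: 1  2  3  4  5  5  6  7  8
  row 9: 1  2  3  4  5  6  7  8  9

giving w = (8, 4, 2, 3, 9, 5, 7, 1, 6) via Δ²R.

|D(w)|=19, |Ess(w)|=5:

[(1, 7, 0), (2, 3, 0), (5, 7, 3), (7, 1, 0), (7, 6, 4)]


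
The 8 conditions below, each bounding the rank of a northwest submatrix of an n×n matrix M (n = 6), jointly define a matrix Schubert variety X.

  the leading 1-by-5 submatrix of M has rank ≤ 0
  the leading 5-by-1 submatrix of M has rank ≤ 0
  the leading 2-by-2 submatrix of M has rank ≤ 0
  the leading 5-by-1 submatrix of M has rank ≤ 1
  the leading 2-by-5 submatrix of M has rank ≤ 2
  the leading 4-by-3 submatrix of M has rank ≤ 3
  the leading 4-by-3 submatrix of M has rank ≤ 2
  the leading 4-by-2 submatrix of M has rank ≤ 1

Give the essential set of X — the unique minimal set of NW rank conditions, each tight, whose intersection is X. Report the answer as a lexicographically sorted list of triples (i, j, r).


Recovering R(i,j) via the rank-extension bound from the 8 conditions:

  i=1: 0, 0, 0, 0, 0, 1
  i=2: 0, 0, 1, 1, 1, 2
  i=3: 0, 1, 2, 2, 2, 3
  i=4: 0, 1, 2, 3, 3, 4
  i=5: 0, 1, 2, 3, 4, 5
  i=6: 1, 2, 3, 4, 5, 6

second differences of R give the permutation w = (6, 3, 2, 4, 5, 1).

Fulton essential set (3 of the 10 Rothe cells):

[(1, 5, 0), (2, 2, 0), (5, 1, 0)]


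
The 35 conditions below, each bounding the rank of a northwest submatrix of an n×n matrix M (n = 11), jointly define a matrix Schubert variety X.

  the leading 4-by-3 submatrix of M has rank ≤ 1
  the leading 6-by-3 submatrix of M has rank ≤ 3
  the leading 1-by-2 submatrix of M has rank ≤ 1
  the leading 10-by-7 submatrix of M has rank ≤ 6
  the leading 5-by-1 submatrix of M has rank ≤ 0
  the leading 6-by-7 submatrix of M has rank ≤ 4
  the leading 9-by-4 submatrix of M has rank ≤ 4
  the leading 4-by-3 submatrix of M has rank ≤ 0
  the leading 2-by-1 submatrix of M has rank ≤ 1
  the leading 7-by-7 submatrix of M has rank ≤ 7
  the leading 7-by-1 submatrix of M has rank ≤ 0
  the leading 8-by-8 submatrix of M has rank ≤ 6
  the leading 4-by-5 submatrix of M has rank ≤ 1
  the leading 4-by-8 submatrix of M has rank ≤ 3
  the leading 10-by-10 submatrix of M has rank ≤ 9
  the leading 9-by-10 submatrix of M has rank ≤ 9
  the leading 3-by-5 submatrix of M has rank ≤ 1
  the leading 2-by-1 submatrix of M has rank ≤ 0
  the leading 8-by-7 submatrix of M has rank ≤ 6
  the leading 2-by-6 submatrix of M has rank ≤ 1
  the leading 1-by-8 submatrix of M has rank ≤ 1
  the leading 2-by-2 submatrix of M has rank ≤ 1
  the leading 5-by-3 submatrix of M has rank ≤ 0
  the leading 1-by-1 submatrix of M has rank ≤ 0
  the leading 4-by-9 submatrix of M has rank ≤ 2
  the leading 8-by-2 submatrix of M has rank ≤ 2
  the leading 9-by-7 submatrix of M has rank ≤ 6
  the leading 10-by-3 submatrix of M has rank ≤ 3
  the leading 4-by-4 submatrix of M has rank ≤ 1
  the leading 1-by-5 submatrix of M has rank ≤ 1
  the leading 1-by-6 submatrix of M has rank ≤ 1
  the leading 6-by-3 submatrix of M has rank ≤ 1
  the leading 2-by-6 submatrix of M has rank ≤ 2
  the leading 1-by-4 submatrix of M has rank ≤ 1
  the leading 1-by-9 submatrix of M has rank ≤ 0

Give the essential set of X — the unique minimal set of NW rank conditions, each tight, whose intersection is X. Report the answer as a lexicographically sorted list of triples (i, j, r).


Recovering R(i,j) via the rank-extension bound from the 35 conditions:

  R[1]: 0, 0, 0, 0, 0, 0, 0, 0, 0, 1, 1
  R[2]: 0, 0, 0, 1, 1, 1, 1, 1, 1, 2, 2
  R[3]: 0, 0, 0, 1, 1, 2, 2, 2, 2, 3, 3
  R[4]: 0, 0, 0, 1, 1, 2, 2, 2, 2, 3, 4
  R[5]: 0, 0, 0, 1, 2, 3, 3, 3, 3, 4, 5
  R[6]: 0, 1, 1, 2, 3, 4, 4, 4, 4, 5, 6
  R[7]: 0, 1, 2, 3, 4, 5, 5, 5, 5, 6, 7
  R[8]: 1, 2, 3, 4, 5, 6, 6, 6, 6, 7, 8
  R[9]: 1, 2, 3, 4, 5, 6, 6, 7, 7, 8, 9
  R[10]: 1, 2, 3, 4, 5, 6, 6, 7, 8, 9, 10
  R[11]: 1, 2, 3, 4, 5, 6, 7, 8, 9, 10, 11

so w = (10, 4, 6, 11, 5, 2, 3, 1, 8, 9, 7).

D(w) has 30 cells with 6 SE-corners; essential set:

[(1, 9, 0), (4, 5, 1), (4, 9, 2), (5, 3, 0), (7, 1, 0), (10, 7, 6)]


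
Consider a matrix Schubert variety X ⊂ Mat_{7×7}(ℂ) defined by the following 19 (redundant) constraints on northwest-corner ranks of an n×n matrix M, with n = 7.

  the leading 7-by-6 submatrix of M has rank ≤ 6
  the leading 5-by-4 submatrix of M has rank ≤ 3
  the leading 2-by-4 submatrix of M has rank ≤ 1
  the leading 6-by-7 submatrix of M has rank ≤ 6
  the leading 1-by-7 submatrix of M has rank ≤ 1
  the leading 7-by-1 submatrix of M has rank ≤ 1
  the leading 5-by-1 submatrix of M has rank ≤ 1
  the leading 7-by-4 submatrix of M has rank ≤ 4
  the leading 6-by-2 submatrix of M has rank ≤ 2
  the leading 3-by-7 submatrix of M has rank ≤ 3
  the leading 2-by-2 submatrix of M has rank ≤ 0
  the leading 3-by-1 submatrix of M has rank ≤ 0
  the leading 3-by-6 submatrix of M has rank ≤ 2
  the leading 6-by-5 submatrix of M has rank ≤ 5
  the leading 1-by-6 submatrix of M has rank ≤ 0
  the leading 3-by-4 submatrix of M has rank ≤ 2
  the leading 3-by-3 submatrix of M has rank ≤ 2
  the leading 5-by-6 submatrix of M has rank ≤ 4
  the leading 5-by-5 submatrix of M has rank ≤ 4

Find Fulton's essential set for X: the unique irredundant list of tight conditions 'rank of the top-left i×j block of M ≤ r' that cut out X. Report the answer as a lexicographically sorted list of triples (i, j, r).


The tightest implied rank at each (i,j), from the 19 conditions:

  0 0 0 0 0 0 1
  0 0 1 1 1 1 2
  0 1 2 2 2 2 3
  1 2 3 3 3 3 4
  1 2 3 3 4 4 5
  1 2 3 4 5 5 6
  1 2 3 4 5 6 7

so w = (7, 3, 2, 1, 5, 4, 6).

D(w) has 10 cells with 4 SE-corners; essential set:

[(1, 6, 0), (2, 2, 0), (3, 1, 0), (5, 4, 3)]


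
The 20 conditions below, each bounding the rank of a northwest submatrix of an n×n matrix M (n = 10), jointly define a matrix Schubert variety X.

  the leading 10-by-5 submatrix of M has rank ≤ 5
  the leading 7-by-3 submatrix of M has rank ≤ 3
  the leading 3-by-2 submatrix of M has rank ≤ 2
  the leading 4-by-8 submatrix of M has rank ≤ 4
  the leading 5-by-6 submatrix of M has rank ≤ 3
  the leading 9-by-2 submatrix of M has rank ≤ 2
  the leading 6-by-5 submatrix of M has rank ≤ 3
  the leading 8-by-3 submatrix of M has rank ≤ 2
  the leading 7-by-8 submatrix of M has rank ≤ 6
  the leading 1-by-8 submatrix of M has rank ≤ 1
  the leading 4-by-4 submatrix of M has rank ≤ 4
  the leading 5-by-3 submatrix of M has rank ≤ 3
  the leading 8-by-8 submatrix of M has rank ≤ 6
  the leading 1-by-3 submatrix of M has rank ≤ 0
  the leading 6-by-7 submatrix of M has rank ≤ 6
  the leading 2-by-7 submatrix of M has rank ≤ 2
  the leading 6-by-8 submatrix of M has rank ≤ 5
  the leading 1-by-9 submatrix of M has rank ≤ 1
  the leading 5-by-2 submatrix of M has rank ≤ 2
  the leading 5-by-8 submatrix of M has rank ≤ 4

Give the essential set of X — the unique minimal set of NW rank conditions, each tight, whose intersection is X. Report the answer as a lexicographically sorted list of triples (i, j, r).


Reconstructing r_w from the 20 given conditions:

  row 1: 0 | 0 | 0 | 1 | 1 | 1 | 1 | 1 | 1 | 1
  row 2: 1 | 1 | 1 | 2 | 2 | 2 | 2 | 2 | 2 | 2
  row 3: 1 | 2 | 2 | 3 | 3 | 3 | 3 | 3 | 3 | 3
  row 4: 1 | 2 | 2 | 3 | 3 | 3 | 4 | 4 | 4 | 4
  row 5: 1 | 2 | 2 | 3 | 3 | 3 | 4 | 4 | 5 | 5
  row 6: 1 | 2 | 2 | 3 | 3 | 4 | 5 | 5 | 6 | 6
  row 7: 1 | 2 | 2 | 3 | 4 | 5 | 6 | 6 | 7 | 7
  row 8: 1 | 2 | 2 | 3 | 4 | 5 | 6 | 6 | 7 | 8
  row 9: 1 | 2 | 3 | 4 | 5 | 6 | 7 | 7 | 8 | 9
  row 10: 1 | 2 | 3 | 4 | 5 | 6 | 7 | 8 | 9 | 10

hence w(1..10) = (4, 1, 2, 7, 9, 6, 5, 10, 3, 8).

Fulton essential set (6 of the 15 Rothe cells):

[(1, 3, 0), (5, 6, 3), (5, 8, 4), (6, 5, 3), (8, 3, 2), (8, 8, 6)]


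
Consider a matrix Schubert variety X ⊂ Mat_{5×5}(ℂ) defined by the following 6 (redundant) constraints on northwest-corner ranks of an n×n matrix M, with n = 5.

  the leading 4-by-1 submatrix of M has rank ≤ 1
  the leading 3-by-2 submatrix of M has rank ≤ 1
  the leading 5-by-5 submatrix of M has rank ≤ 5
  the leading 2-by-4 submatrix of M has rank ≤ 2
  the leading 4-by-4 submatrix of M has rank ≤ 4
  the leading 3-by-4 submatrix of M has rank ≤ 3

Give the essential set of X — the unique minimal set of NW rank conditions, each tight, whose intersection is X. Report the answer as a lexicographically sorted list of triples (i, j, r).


Reconstructing r_w from the 6 given conditions:

  R[1]: 1  1  1  1  1
  R[2]: 1  1  2  2  2
  R[3]: 1  1  2  3  3
  R[4]: 1  2  3  4  4
  R[5]: 1  2  3  4  5

the unique w with this rank table is (1, 3, 4, 2, 5).

|D(w)|=2, |Ess(w)|=1:

[(3, 2, 1)]


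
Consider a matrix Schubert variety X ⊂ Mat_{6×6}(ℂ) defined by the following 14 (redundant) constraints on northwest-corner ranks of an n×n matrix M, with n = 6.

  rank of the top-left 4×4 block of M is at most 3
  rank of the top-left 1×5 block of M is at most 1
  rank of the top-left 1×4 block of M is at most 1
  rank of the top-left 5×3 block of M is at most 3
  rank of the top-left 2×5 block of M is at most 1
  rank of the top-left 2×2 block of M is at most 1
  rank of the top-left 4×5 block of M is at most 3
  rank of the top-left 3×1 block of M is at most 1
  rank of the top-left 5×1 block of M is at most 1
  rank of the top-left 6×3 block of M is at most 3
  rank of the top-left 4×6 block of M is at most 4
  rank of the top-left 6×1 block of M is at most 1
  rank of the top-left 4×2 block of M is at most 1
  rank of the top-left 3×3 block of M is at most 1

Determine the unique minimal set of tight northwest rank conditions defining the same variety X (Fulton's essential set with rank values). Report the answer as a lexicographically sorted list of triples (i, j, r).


Recovering R(i,j) via the rank-extension bound from the 14 conditions:

  R[1]: 1 | 1 | 1 | 1 | 1 | 1
  R[2]: 1 | 1 | 1 | 1 | 1 | 2
  R[3]: 1 | 1 | 1 | 2 | 2 | 3
  R[4]: 1 | 1 | 2 | 3 | 3 | 4
  R[5]: 1 | 2 | 3 | 4 | 4 | 5
  R[6]: 1 | 2 | 3 | 4 | 5 | 6

giving w = (1, 6, 4, 3, 2, 5) via Δ²R.

3 SE-corners of the 7-cell Rothe diagram give Ess(w):

[(2, 5, 1), (3, 3, 1), (4, 2, 1)]


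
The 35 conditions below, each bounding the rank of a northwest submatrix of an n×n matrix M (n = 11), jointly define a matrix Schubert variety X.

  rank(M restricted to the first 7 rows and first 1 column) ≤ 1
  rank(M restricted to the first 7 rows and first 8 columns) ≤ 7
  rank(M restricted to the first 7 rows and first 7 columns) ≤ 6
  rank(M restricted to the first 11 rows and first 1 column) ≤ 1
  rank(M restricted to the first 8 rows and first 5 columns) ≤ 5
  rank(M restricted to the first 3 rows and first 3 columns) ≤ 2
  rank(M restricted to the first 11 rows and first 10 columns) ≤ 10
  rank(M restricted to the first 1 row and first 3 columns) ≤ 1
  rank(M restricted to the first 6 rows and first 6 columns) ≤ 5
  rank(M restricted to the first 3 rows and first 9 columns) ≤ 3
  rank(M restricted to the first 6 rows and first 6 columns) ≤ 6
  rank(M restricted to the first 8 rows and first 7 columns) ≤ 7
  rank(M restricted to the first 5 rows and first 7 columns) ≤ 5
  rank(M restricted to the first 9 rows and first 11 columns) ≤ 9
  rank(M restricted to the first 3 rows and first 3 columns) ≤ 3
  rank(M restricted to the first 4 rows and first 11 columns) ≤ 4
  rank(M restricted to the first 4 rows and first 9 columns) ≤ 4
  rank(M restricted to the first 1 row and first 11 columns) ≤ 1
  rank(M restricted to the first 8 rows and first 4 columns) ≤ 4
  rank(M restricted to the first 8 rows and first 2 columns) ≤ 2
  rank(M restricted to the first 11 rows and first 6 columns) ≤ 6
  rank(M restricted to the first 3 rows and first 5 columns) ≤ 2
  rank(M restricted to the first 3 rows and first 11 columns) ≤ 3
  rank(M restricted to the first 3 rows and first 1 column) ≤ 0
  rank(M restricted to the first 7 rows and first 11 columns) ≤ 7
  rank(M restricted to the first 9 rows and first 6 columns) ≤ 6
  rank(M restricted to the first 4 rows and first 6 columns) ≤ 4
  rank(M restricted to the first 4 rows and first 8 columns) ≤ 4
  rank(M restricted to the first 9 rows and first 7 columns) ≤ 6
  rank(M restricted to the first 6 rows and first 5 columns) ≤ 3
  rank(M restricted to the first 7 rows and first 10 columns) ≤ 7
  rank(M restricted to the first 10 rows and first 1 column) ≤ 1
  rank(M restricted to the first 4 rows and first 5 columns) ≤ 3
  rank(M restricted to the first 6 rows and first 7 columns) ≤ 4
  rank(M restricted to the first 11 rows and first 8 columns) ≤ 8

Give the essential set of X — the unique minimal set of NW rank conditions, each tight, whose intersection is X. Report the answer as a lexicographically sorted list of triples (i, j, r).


Recovering R(i,j) via the rank-extension bound from the 35 conditions:

  i=1: 0  1  1  1  1  1  1  1  1  1  1
  i=2: 0  1  2  2  2  2  2  2  2  2  2
  i=3: 0  1  2  2  2  3  3  3  3  3  3
  i=4: 1  2  3  3  3  4  4  4  4  4  4
  i=5: 1  2  3  3  3  4  4  5  5  5  5
  i=6: 1  2  3  3  3  4  4  5  6  6  6
  i=7: 1  2  3  4  4  5  5  6  7  7  7
  i=8: 1  2  3  4  5  6  6  7  8  8  8
  i=9: 1  2  3  4  5  6  6  7  8  9  9
  i=10: 1  2  3  4  5  6  7  8  9  10  10
  i=11: 1  2  3  4  5  6  7  8  9  10  11

giving w = (2, 3, 6, 1, 8, 9, 4, 5, 10, 7, 11) via Δ²R.

Rothe diagram D(w) (12 cells), 5 SE-corners (essential conditions):

[(3, 1, 0), (3, 5, 2), (6, 5, 3), (6, 7, 4), (9, 7, 6)]


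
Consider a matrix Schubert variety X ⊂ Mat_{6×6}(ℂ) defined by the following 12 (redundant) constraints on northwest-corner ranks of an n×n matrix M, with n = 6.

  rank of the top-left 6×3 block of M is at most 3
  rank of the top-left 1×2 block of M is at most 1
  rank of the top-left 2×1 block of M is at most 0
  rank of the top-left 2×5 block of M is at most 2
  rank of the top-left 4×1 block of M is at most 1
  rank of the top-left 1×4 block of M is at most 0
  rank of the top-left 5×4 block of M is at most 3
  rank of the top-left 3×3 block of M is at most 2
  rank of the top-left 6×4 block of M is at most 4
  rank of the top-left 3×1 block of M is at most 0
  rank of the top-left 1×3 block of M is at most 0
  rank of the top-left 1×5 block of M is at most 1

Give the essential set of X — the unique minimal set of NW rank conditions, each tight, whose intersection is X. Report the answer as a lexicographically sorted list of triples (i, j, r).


Recovering R(i,j) via the rank-extension bound from the 12 conditions:

  row 1: 0, 0, 0, 0, 1, 1
  row 2: 0, 1, 1, 1, 2, 2
  row 3: 0, 1, 2, 2, 3, 3
  row 4: 1, 2, 3, 3, 4, 4
  row 5: 1, 2, 3, 3, 4, 5
  row 6: 1, 2, 3, 4, 5, 6

second differences of R give the permutation w = (5, 2, 3, 1, 6, 4).

ℓ(w)=7; the 3 essential cells (i,j,r):

[(1, 4, 0), (3, 1, 0), (5, 4, 3)]


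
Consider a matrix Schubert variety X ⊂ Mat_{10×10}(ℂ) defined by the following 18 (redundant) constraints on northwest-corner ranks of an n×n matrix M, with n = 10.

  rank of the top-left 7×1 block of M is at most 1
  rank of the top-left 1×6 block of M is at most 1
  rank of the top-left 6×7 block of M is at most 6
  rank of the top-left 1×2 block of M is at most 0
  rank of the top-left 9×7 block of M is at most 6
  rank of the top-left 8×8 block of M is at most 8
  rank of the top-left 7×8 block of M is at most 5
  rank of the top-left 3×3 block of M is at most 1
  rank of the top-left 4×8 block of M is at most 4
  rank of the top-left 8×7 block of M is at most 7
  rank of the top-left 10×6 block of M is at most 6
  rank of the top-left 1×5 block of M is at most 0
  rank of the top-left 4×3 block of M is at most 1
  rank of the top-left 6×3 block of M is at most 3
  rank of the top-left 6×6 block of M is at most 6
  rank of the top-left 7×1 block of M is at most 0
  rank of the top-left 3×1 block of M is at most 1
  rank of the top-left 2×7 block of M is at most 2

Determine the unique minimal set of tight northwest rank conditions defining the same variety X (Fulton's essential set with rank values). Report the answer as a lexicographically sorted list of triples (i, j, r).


Computing R[i][j] = min implied NW-rank bound (n=10, 18 conditions):

  R[1]: 0, 0, 0, 0, 0, 1, 1, 1, 1, 1
  R[2]: 0, 1, 1, 1, 1, 2, 2, 2, 2, 2
  R[3]: 0, 1, 1, 2, 2, 3, 3, 3, 3, 3
  R[4]: 0, 1, 1, 2, 3, 4, 4, 4, 4, 4
  R[5]: 0, 1, 2, 3, 4, 5, 5, 5, 5, 5
  R[6]: 0, 1, 2, 3, 4, 5, 5, 5, 6, 6
  R[7]: 0, 1, 2, 3, 4, 5, 5, 5, 6, 7
  R[8]: 1, 2, 3, 4, 5, 6, 6, 6, 7, 8
  R[9]: 1, 2, 3, 4, 5, 6, 6, 7, 8, 9
  R[10]: 1, 2, 3, 4, 5, 6, 7, 8, 9, 10

hence w(1..10) = (6, 2, 4, 5, 3, 9, 10, 1, 8, 7).

Fulton essential set (5 of the 18 Rothe cells):

[(1, 5, 0), (4, 3, 1), (7, 1, 0), (7, 8, 5), (9, 7, 6)]


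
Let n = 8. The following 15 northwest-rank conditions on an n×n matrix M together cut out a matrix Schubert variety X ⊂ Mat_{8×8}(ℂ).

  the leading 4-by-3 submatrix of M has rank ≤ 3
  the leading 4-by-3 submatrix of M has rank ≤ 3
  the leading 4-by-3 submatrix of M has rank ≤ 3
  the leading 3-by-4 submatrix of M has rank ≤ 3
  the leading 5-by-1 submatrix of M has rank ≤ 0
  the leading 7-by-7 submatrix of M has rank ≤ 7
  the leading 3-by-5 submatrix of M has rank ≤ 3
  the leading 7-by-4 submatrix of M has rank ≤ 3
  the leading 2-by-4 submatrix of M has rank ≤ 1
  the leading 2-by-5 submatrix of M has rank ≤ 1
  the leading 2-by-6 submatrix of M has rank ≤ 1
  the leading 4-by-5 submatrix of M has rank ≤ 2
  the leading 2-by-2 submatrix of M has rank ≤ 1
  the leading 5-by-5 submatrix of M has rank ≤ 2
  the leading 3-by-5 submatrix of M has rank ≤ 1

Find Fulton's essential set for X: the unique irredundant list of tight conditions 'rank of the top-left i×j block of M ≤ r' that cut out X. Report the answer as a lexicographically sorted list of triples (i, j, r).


The tightest implied rank at each (i,j), from the 15 conditions:

  i=1: 0 1 1 1 1 1 1 1
  i=2: 0 1 1 1 1 1 2 2
  i=3: 0 1 1 1 1 2 3 3
  i=4: 0 1 2 2 2 3 4 4
  i=5: 0 1 2 2 2 3 4 5
  i=6: 1 2 3 3 3 4 5 6
  i=7: 1 2 3 3 4 5 6 7
  i=8: 1 2 3 4 5 6 7 8

second differences of R give the permutation w = (2, 7, 6, 3, 8, 1, 5, 4).

Fulton essential set (5 of the 15 Rothe cells):

[(2, 6, 1), (3, 5, 1), (5, 1, 0), (5, 5, 2), (7, 4, 3)]


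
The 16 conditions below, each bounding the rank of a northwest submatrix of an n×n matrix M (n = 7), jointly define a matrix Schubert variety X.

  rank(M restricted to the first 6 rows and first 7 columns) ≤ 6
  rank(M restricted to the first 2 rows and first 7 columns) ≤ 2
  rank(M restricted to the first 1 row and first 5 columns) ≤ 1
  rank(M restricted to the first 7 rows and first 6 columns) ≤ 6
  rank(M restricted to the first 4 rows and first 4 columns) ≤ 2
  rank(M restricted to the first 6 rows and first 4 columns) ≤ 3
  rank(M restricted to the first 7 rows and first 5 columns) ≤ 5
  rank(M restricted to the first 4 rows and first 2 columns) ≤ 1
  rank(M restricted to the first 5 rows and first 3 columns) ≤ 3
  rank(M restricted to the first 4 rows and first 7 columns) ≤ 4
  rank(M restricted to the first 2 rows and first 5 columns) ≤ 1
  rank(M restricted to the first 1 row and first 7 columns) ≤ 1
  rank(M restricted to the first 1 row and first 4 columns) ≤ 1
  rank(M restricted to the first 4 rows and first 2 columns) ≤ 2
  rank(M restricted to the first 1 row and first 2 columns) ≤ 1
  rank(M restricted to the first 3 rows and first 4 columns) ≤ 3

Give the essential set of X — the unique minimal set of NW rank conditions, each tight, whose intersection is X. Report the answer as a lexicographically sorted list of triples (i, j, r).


Propagating the 16 rank bounds to every northwest block:

  1 | 1 | 1 | 1 | 1 | 1 | 1
  1 | 1 | 1 | 1 | 1 | 2 | 2
  1 | 1 | 2 | 2 | 2 | 3 | 3
  1 | 1 | 2 | 2 | 3 | 4 | 4
  1 | 2 | 3 | 3 | 4 | 5 | 5
  1 | 2 | 3 | 3 | 4 | 5 | 6
  1 | 2 | 3 | 4 | 5 | 6 | 7

the unique w with this rank table is (1, 6, 3, 5, 2, 7, 4).

ℓ(w)=8; the 4 essential cells (i,j,r):

[(2, 5, 1), (4, 2, 1), (4, 4, 2), (6, 4, 3)]


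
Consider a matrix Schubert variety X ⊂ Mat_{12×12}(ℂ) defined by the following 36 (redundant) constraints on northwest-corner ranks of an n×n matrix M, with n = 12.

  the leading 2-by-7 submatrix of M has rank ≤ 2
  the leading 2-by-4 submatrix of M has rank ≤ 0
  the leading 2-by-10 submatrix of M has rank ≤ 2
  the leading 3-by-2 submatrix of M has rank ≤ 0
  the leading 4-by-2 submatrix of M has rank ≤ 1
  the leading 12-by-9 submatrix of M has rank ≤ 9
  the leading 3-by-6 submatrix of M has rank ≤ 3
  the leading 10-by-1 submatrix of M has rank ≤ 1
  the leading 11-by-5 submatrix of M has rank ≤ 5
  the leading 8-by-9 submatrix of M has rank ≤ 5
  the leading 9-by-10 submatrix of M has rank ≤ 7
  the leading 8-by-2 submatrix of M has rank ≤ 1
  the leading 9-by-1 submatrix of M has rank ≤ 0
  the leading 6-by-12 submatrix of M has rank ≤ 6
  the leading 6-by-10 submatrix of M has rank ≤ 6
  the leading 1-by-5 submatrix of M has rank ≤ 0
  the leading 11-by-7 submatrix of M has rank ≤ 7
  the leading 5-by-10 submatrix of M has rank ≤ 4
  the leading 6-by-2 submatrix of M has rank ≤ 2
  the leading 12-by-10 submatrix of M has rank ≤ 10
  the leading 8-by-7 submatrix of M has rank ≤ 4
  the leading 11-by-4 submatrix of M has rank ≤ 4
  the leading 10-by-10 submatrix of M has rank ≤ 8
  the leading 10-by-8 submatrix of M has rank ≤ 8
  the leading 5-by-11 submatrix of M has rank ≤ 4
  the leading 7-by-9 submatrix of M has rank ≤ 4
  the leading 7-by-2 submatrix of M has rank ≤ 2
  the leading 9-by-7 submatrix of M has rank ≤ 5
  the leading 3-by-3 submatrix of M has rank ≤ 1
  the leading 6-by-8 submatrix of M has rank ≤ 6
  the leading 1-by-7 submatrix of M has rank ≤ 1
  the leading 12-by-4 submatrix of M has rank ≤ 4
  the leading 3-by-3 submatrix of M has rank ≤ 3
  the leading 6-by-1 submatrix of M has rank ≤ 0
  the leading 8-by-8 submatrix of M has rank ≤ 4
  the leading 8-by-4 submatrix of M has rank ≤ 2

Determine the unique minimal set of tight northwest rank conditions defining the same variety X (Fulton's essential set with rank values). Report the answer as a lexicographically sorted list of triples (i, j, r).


Reconstructing r_w from the 36 given conditions:

  i=1: 0, 0, 0, 0, 0, 1, 1, 1, 1, 1, 1, 1
  i=2: 0, 0, 0, 0, 1, 2, 2, 2, 2, 2, 2, 2
  i=3: 0, 0, 1, 1, 2, 3, 3, 3, 3, 3, 3, 3
  i=4: 0, 1, 2, 2, 3, 4, 4, 4, 4, 4, 4, 4
  i=5: 0, 1, 2, 2, 3, 4, 4, 4, 4, 4, 4, 5
  i=6: 0, 1, 2, 2, 3, 4, 4, 4, 4, 5, 5, 6
  i=7: 0, 1, 2, 2, 3, 4, 4, 4, 4, 5, 6, 7
  i=8: 0, 1, 2, 2, 3, 4, 4, 4, 5, 6, 7, 8
  i=9: 0, 1, 2, 3, 4, 5, 5, 5, 6, 7, 8, 9
  i=10: 1, 2, 3, 4, 5, 6, 6, 6, 7, 8, 9, 10
  i=11: 1, 2, 3, 4, 5, 6, 7, 7, 8, 9, 10, 11
  i=12: 1, 2, 3, 4, 5, 6, 7, 8, 9, 10, 11, 12

so w = (6, 5, 3, 2, 12, 10, 11, 9, 4, 1, 7, 8).

Rothe diagram D(w) (34 cells), 8 SE-corners (essential conditions):

[(1, 5, 0), (2, 4, 0), (3, 2, 0), (5, 11, 4), (7, 9, 4), (8, 4, 2), (8, 8, 4), (9, 1, 0)]


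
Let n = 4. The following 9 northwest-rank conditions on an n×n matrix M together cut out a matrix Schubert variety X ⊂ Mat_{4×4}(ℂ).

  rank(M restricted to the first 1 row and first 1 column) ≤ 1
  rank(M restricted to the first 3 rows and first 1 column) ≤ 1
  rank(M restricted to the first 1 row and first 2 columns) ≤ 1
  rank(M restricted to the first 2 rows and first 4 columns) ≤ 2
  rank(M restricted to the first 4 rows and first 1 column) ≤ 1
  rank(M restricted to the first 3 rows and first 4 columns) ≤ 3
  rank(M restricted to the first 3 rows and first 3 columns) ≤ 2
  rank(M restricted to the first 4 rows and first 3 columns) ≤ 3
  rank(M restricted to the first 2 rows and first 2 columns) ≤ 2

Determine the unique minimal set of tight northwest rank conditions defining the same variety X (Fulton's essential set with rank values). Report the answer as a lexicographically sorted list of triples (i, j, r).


Propagating the 9 rank bounds to every northwest block:

  i=1: 1 | 1 | 1 | 1
  i=2: 1 | 2 | 2 | 2
  i=3: 1 | 2 | 2 | 3
  i=4: 1 | 2 | 3 | 4

so w = (1, 2, 4, 3).

Rothe diagram D(w) (1 cell), 1 SE-corner (essential condition):

[(3, 3, 2)]


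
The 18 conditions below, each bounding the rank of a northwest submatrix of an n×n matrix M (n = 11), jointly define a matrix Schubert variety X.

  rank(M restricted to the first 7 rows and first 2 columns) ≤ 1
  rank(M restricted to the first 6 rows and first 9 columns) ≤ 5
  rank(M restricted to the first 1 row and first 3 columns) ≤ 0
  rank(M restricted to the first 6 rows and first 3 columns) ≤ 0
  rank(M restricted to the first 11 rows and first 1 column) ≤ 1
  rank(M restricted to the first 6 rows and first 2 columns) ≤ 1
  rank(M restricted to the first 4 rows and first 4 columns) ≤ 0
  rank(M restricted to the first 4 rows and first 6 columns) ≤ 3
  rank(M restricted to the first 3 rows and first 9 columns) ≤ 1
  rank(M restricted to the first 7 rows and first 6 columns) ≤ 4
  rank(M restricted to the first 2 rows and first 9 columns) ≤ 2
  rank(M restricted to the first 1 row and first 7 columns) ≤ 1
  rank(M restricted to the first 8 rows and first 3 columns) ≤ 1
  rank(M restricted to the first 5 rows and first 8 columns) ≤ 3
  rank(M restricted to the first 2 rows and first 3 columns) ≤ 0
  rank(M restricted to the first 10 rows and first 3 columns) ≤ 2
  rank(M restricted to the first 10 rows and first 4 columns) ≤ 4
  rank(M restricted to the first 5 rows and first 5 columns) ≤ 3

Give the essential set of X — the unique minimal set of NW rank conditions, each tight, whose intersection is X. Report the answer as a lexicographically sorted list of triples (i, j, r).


Reconstructing r_w from the 18 given conditions:

  R[1]: 0 0 0 0 1 1 1 1 1 1 1
  R[2]: 0 0 0 0 1 1 1 1 1 2 2
  R[3]: 0 0 0 0 1 1 1 1 1 2 3
  R[4]: 0 0 0 0 1 2 2 2 2 3 4
  R[5]: 0 0 0 1 2 3 3 3 3 4 5
  R[6]: 0 0 0 1 2 3 4 4 4 5 6
  R[7]: 1 1 1 2 3 4 5 5 5 6 7
  R[8]: 1 1 1 2 3 4 5 6 6 7 8
  R[9]: 1 2 2 3 4 5 6 7 7 8 9
  R[10]: 1 2 2 3 4 5 6 7 8 9 10
  R[11]: 1 2 3 4 5 6 7 8 9 10 11

so w = (5, 10, 11, 6, 4, 7, 1, 8, 2, 9, 3).

ℓ(w)=33; the 5 essential cells (i,j,r):

[(3, 9, 1), (4, 4, 0), (6, 3, 0), (8, 3, 1), (10, 3, 2)]


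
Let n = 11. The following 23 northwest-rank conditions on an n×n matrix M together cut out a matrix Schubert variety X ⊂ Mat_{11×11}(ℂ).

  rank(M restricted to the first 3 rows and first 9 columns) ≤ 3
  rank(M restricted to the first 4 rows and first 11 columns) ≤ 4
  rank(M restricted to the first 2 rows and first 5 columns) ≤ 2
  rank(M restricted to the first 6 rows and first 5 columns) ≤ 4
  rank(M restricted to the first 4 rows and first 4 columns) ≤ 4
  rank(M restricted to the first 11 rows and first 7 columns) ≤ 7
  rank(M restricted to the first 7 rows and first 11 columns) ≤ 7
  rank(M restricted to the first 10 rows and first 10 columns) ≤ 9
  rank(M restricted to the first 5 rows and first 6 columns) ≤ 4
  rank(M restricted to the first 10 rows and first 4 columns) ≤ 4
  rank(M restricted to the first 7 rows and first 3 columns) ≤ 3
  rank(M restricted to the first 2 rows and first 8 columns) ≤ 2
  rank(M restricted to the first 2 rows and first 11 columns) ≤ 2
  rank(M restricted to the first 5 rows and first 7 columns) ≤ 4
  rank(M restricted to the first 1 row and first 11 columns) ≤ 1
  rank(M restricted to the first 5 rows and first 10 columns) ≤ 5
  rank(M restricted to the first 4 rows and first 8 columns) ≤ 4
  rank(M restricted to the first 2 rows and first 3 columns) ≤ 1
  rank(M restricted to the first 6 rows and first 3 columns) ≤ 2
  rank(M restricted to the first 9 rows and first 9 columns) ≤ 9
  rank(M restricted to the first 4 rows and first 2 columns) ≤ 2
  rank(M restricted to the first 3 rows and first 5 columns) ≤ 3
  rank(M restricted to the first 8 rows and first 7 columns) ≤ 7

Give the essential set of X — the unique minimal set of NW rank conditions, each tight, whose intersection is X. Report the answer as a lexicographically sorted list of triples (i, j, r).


Reconstructing r_w from the 23 given conditions:

  row 1: 1  1  1  1  1  1  1  1  1  1  1
  row 2: 1  1  1  2  2  2  2  2  2  2  2
  row 3: 1  2  2  3  3  3  3  3  3  3  3
  row 4: 1  2  2  3  4  4  4  4  4  4  4
  row 5: 1  2  2  3  4  4  4  5  5  5  5
  row 6: 1  2  2  3  4  5  5  6  6  6  6
  row 7: 1  2  3  4  5  6  6  7  7  7  7
  row 8: 1  2  3  4  5  6  7  8  8  8  8
  row 9: 1  2  3  4  5  6  7  8  9  9  9
  row 10: 1  2  3  4  5  6  7  8  9  9  10
  row 11: 1  2  3  4  5  6  7  8  9  10  11

the unique w with this rank table is (1, 4, 2, 5, 8, 6, 3, 7, 9, 11, 10).

Fulton essential set (4 of the 8 Rothe cells):

[(2, 3, 1), (5, 7, 4), (6, 3, 2), (10, 10, 9)]


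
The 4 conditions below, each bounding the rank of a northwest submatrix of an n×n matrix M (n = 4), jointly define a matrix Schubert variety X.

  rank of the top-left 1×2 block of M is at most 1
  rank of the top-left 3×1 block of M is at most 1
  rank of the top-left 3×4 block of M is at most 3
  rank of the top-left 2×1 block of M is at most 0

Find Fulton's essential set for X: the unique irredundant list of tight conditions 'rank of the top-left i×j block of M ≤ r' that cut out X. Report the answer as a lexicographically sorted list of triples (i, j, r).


Propagating the 4 rank bounds to every northwest block:

  0, 1, 1, 1
  0, 1, 2, 2
  1, 2, 3, 3
  1, 2, 3, 4

second differences of R give the permutation w = (2, 3, 1, 4).

|D(w)|=2, |Ess(w)|=1:

[(2, 1, 0)]


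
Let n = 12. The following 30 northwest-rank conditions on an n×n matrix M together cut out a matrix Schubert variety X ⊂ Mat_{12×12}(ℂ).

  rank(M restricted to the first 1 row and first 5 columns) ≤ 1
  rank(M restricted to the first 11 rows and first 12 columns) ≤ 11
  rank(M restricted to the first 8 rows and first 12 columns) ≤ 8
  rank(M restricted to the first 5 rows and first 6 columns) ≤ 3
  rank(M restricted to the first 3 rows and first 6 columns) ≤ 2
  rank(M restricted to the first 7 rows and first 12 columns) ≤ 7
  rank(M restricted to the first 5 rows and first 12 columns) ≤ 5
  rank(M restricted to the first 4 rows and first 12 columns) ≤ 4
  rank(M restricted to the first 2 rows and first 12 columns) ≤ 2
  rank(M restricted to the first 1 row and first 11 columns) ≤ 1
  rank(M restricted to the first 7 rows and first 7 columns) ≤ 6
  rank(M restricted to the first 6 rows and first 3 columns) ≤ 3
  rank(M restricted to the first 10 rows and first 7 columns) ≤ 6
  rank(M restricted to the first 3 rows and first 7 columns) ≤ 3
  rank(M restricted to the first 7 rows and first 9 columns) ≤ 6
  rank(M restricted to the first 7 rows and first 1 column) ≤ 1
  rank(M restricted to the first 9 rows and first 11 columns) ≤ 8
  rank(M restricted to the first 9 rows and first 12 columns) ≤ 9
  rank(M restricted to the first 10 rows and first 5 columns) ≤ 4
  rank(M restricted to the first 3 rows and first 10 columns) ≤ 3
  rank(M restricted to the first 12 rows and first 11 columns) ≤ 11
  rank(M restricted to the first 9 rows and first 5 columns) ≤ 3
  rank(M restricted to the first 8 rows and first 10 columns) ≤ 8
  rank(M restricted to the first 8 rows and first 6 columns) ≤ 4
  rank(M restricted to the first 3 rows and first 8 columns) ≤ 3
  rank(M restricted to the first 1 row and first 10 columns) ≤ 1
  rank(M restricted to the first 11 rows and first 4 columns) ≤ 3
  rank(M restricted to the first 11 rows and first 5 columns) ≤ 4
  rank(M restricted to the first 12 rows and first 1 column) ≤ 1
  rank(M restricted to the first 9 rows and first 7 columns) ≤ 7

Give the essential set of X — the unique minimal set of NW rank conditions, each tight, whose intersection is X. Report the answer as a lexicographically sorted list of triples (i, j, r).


The tightest implied rank at each (i,j), from the 30 conditions:

  1, 1, 1, 1, 1, 1, 1, 1, 1, 1, 1, 1
  1, 2, 2, 2, 2, 2, 2, 2, 2, 2, 2, 2
  1, 2, 2, 2, 2, 2, 3, 3, 3, 3, 3, 3
  1, 2, 3, 3, 3, 3, 4, 4, 4, 4, 4, 4
  1, 2, 3, 3, 3, 3, 4, 5, 5, 5, 5, 5
  1, 2, 3, 3, 3, 4, 5, 6, 6, 6, 6, 6
  1, 2, 3, 3, 3, 4, 5, 6, 6, 7, 7, 7
  1, 2, 3, 3, 3, 4, 5, 6, 7, 8, 8, 8
  1, 2, 3, 3, 3, 4, 5, 6, 7, 8, 8, 9
  1, 2, 3, 3, 4, 5, 6, 7, 8, 9, 9, 10
  1, 2, 3, 3, 4, 5, 6, 7, 8, 9, 10, 11
  1, 2, 3, 4, 5, 6, 7, 8, 9, 10, 11, 12

so w = (1, 2, 7, 3, 8, 6, 10, 9, 12, 5, 11, 4).

Rothe diagram D(w) (19 cells), 6 SE-corners (essential conditions):

[(3, 6, 2), (5, 6, 3), (7, 9, 6), (9, 5, 3), (9, 11, 8), (11, 4, 3)]
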